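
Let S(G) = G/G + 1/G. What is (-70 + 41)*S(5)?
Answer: -174/5 ≈ -34.800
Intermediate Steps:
S(G) = 1 + 1/G
(-70 + 41)*S(5) = (-70 + 41)*((1 + 5)/5) = -29*6/5 = -174/5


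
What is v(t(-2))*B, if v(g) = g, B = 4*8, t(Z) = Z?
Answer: -64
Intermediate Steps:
B = 32
v(t(-2))*B = -2*32 = -64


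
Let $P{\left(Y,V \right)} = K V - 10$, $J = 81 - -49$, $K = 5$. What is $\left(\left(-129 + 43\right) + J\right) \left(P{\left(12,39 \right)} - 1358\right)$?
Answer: $-51612$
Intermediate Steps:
$J = 130$ ($J = 81 + 49 = 130$)
$P{\left(Y,V \right)} = -10 + 5 V$ ($P{\left(Y,V \right)} = 5 V - 10 = -10 + 5 V$)
$\left(\left(-129 + 43\right) + J\right) \left(P{\left(12,39 \right)} - 1358\right) = \left(\left(-129 + 43\right) + 130\right) \left(\left(-10 + 5 \cdot 39\right) - 1358\right) = \left(-86 + 130\right) \left(\left(-10 + 195\right) - 1358\right) = 44 \left(185 - 1358\right) = 44 \left(-1173\right) = -51612$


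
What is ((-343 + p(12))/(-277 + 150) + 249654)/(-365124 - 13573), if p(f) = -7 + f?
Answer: -31706396/48094519 ≈ -0.65925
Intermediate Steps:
((-343 + p(12))/(-277 + 150) + 249654)/(-365124 - 13573) = ((-343 + (-7 + 12))/(-277 + 150) + 249654)/(-365124 - 13573) = ((-343 + 5)/(-127) + 249654)/(-378697) = (-1/127*(-338) + 249654)*(-1/378697) = (338/127 + 249654)*(-1/378697) = (31706396/127)*(-1/378697) = -31706396/48094519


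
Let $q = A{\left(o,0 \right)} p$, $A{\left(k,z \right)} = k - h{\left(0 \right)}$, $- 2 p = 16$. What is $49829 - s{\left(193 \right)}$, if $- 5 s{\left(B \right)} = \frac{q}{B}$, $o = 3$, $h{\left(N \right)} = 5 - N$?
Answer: $\frac{48085001}{965} \approx 49829.0$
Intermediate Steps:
$p = -8$ ($p = \left(- \frac{1}{2}\right) 16 = -8$)
$A{\left(k,z \right)} = -5 + k$ ($A{\left(k,z \right)} = k - \left(5 - 0\right) = k - \left(5 + 0\right) = k - 5 = -5 + k$)
$q = 16$ ($q = \left(-5 + 3\right) \left(-8\right) = \left(-2\right) \left(-8\right) = 16$)
$s{\left(B \right)} = - \frac{16}{5 B}$ ($s{\left(B \right)} = - \frac{16 \frac{1}{B}}{5} = - \frac{16}{5 B}$)
$49829 - s{\left(193 \right)} = 49829 - - \frac{16}{5 \cdot 193} = 49829 - \left(- \frac{16}{5}\right) \frac{1}{193} = 49829 - - \frac{16}{965} = 49829 + \frac{16}{965} = \frac{48085001}{965}$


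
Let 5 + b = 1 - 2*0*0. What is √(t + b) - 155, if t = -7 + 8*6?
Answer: -155 + √37 ≈ -148.92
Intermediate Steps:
t = 41 (t = -7 + 48 = 41)
b = -4 (b = -5 + (1 - 2*0*0) = -5 + (1 + 0*0) = -5 + (1 + 0) = -5 + 1 = -4)
√(t + b) - 155 = √(41 - 4) - 155 = √37 - 155 = -155 + √37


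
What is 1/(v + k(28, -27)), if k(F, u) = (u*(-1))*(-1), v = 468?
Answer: 1/441 ≈ 0.0022676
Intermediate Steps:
k(F, u) = u (k(F, u) = -u*(-1) = u)
1/(v + k(28, -27)) = 1/(468 - 27) = 1/441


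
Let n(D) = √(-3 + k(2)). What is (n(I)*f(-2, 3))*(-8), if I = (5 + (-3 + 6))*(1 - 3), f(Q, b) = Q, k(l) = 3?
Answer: 0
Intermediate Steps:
I = -16 (I = (5 + 3)*(-2) = 8*(-2) = -16)
n(D) = 0 (n(D) = √(-3 + 3) = √0 = 0)
(n(I)*f(-2, 3))*(-8) = (0*(-2))*(-8) = 0*(-8) = 0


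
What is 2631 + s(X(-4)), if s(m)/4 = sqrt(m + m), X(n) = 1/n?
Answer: 2631 + 2*I*sqrt(2) ≈ 2631.0 + 2.8284*I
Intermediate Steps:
s(m) = 4*sqrt(2)*sqrt(m) (s(m) = 4*sqrt(m + m) = 4*sqrt(2*m) = 4*(sqrt(2)*sqrt(m)) = 4*sqrt(2)*sqrt(m))
2631 + s(X(-4)) = 2631 + 4*sqrt(2)*sqrt(1/(-4)) = 2631 + 4*sqrt(2)*sqrt(-1/4) = 2631 + 4*sqrt(2)*(I/2) = 2631 + 2*I*sqrt(2)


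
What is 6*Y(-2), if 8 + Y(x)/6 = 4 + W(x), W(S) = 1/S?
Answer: -162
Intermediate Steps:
Y(x) = -24 + 6/x (Y(x) = -48 + 6*(4 + 1/x) = -48 + (24 + 6/x) = -24 + 6/x)
6*Y(-2) = 6*(-24 + 6/(-2)) = 6*(-24 + 6*(-½)) = 6*(-24 - 3) = 6*(-27) = -162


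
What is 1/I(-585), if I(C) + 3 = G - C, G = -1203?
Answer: -1/621 ≈ -0.0016103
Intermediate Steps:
I(C) = -1206 - C (I(C) = -3 + (-1203 - C) = -1206 - C)
1/I(-585) = 1/(-1206 - 1*(-585)) = 1/(-1206 + 585) = 1/(-621) = -1/621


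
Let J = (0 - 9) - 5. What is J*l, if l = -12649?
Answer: 177086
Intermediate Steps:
J = -14 (J = -9 - 5 = -14)
J*l = -14*(-12649) = 177086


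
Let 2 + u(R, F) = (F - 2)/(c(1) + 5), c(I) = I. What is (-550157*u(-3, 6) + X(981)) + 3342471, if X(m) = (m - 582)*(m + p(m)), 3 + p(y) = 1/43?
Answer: 576145598/129 ≈ 4.4662e+6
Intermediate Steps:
p(y) = -128/43 (p(y) = -3 + 1/43 = -128/43)
X(m) = (-582 + m)*(-128/43 + m) (X(m) = (m - 582)*(m - 128/43) = (-582 + m)*(-128/43 + m))
u(R, F) = -7/3 + F/6 (u(R, F) = -2 + (F - 2)/(1 + 5) = -2 + (-2 + F)/6 = -2 + (-2 + F)*(⅙) = -2 + (-⅓ + F/6) = -7/3 + F/6)
(-550157*u(-3, 6) + X(981)) + 3342471 = (-550157*(-7/3 + (⅙)*6) + (74496/43 + 981² - 25154/43*981)) + 3342471 = (-550157*(-7/3 + 1) + (74496/43 + 962361 - 24676074/43)) + 3342471 = (-550157*(-4/3) + 16779945/43) + 3342471 = (2200628/3 + 16779945/43) + 3342471 = 144966839/129 + 3342471 = 576145598/129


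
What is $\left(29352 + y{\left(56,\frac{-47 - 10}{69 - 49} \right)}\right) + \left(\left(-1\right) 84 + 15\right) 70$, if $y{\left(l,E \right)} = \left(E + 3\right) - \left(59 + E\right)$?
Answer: $24466$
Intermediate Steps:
$y{\left(l,E \right)} = -56$ ($y{\left(l,E \right)} = \left(3 + E\right) - \left(59 + E\right) = -56$)
$\left(29352 + y{\left(56,\frac{-47 - 10}{69 - 49} \right)}\right) + \left(\left(-1\right) 84 + 15\right) 70 = \left(29352 - 56\right) + \left(\left(-1\right) 84 + 15\right) 70 = 29296 + \left(-84 + 15\right) 70 = 29296 - 4830 = 24466$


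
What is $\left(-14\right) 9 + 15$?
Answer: $-111$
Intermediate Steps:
$\left(-14\right) 9 + 15 = -126 + 15 = -111$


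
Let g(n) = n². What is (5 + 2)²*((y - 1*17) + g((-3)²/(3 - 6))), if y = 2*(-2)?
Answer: -588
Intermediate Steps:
y = -4
(5 + 2)²*((y - 1*17) + g((-3)²/(3 - 6))) = (5 + 2)²*((-4 - 1*17) + ((-3)²/(3 - 6))²) = 7²*((-4 - 17) + (9/(-3))²) = 49*(-21 + (9*(-⅓))²) = 49*(-21 + (-3)²) = 49*(-21 + 9) = 49*(-12) = -588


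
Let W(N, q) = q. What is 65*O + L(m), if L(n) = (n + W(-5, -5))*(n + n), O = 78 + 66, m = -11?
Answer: 9712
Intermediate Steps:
O = 144
L(n) = 2*n*(-5 + n) (L(n) = (n - 5)*(n + n) = (-5 + n)*(2*n) = 2*n*(-5 + n))
65*O + L(m) = 65*144 + 2*(-11)*(-5 - 11) = 9360 + 2*(-11)*(-16) = 9360 + 352 = 9712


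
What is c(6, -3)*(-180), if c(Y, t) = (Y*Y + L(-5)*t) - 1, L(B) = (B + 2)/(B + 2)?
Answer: -5760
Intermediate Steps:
L(B) = 1 (L(B) = (2 + B)/(2 + B) = 1)
c(Y, t) = -1 + t + Y**2 (c(Y, t) = (Y*Y + 1*t) - 1 = (Y**2 + t) - 1 = (t + Y**2) - 1 = -1 + t + Y**2)
c(6, -3)*(-180) = (-1 - 3 + 6**2)*(-180) = (-1 - 3 + 36)*(-180) = 32*(-180) = -5760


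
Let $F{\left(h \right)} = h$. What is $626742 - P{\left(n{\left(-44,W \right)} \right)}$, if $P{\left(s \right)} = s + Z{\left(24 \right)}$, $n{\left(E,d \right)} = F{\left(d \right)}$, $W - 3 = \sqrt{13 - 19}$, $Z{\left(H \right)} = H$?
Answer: $626715 - i \sqrt{6} \approx 6.2672 \cdot 10^{5} - 2.4495 i$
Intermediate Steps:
$W = 3 + i \sqrt{6}$ ($W = 3 + \sqrt{13 - 19} = 3 + \sqrt{-6} = 3 + i \sqrt{6} \approx 3.0 + 2.4495 i$)
$n{\left(E,d \right)} = d$
$P{\left(s \right)} = 24 + s$ ($P{\left(s \right)} = s + 24 = 24 + s$)
$626742 - P{\left(n{\left(-44,W \right)} \right)} = 626742 - \left(24 + \left(3 + i \sqrt{6}\right)\right) = 626742 - \left(27 + i \sqrt{6}\right) = 626715 - i \sqrt{6}$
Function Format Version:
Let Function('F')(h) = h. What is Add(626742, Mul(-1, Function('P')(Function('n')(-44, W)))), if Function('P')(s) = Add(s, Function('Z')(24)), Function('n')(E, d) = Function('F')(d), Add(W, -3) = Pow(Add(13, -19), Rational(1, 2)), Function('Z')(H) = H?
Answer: Add(626715, Mul(-1, I, Pow(6, Rational(1, 2)))) ≈ Add(6.2672e+5, Mul(-2.4495, I))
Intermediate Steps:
W = Add(3, Mul(I, Pow(6, Rational(1, 2)))) (W = Add(3, Pow(Add(13, -19), Rational(1, 2))) = Add(3, Pow(-6, Rational(1, 2))) = Add(3, Mul(I, Pow(6, Rational(1, 2)))) ≈ Add(3.0000, Mul(2.4495, I)))
Function('n')(E, d) = d
Function('P')(s) = Add(24, s) (Function('P')(s) = Add(s, 24) = Add(24, s))
Add(626742, Mul(-1, Function('P')(Function('n')(-44, W)))) = Add(626742, Mul(-1, Add(24, Add(3, Mul(I, Pow(6, Rational(1, 2))))))) = Add(626742, Mul(-1, Add(27, Mul(I, Pow(6, Rational(1, 2)))))) = Add(626742, Add(-27, Mul(-1, I, Pow(6, Rational(1, 2))))) = Add(626715, Mul(-1, I, Pow(6, Rational(1, 2))))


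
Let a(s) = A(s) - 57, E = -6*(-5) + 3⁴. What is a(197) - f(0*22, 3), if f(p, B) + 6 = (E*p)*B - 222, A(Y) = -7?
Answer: 164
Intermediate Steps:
E = 111 (E = 30 + 81 = 111)
a(s) = -64 (a(s) = -7 - 57 = -64)
f(p, B) = -228 + 111*B*p (f(p, B) = -6 + ((111*p)*B - 222) = -6 + (111*B*p - 222) = -6 + (-222 + 111*B*p) = -228 + 111*B*p)
a(197) - f(0*22, 3) = -64 - (-228 + 111*3*(0*22)) = -64 - (-228 + 111*3*0) = -64 - (-228 + 0) = -64 - 1*(-228) = -64 + 228 = 164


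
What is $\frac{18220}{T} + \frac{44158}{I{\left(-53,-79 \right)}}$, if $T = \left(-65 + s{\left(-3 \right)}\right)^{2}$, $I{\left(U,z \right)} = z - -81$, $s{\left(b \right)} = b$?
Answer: $\frac{25527879}{1156} \approx 22083.0$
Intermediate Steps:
$I{\left(U,z \right)} = 81 + z$ ($I{\left(U,z \right)} = z + 81 = 81 + z$)
$T = 4624$ ($T = \left(-65 - 3\right)^{2} = \left(-68\right)^{2} = 4624$)
$\frac{18220}{T} + \frac{44158}{I{\left(-53,-79 \right)}} = \frac{18220}{4624} + \frac{44158}{81 - 79} = 18220 \cdot \frac{1}{4624} + \frac{44158}{2} = \frac{4555}{1156} + 44158 \cdot \frac{1}{2} = \frac{4555}{1156} + 22079 = \frac{25527879}{1156}$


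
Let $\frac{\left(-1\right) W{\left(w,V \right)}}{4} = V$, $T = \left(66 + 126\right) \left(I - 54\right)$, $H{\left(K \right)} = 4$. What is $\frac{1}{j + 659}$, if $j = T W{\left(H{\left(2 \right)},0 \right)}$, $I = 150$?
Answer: $\frac{1}{659} \approx 0.0015175$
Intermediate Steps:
$T = 18432$ ($T = \left(66 + 126\right) \left(150 - 54\right) = 192 \cdot 96 = 18432$)
$W{\left(w,V \right)} = - 4 V$
$j = 0$ ($j = 18432 \left(\left(-4\right) 0\right) = 18432 \cdot 0 = 0$)
$\frac{1}{j + 659} = \frac{1}{0 + 659} = \frac{1}{659}$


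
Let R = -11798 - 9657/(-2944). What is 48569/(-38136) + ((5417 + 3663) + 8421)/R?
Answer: -3651372192079/1324221307080 ≈ -2.7574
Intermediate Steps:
R = -34723655/2944 (R = -11798 - 9657*(-1/2944) = -11798 + 9657/2944 = -34723655/2944 ≈ -11795.)
48569/(-38136) + ((5417 + 3663) + 8421)/R = 48569/(-38136) + ((5417 + 3663) + 8421)/(-34723655/2944) = 48569*(-1/38136) + (9080 + 8421)*(-2944/34723655) = -48569/38136 + 17501*(-2944/34723655) = -48569/38136 - 51522944/34723655 = -3651372192079/1324221307080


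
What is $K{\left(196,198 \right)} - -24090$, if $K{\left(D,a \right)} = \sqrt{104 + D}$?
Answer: $24090 + 10 \sqrt{3} \approx 24107.0$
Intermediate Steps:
$K{\left(196,198 \right)} - -24090 = \sqrt{104 + 196} - -24090 = \sqrt{300} + 24090 = 10 \sqrt{3} + 24090 = 24090 + 10 \sqrt{3}$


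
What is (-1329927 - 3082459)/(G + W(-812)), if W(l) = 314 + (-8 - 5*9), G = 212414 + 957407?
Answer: -2206193/585041 ≈ -3.7710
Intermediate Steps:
G = 1169821
W(l) = 261 (W(l) = 314 + (-8 - 45) = 314 - 53 = 261)
(-1329927 - 3082459)/(G + W(-812)) = (-1329927 - 3082459)/(1169821 + 261) = -4412386/1170082 = -4412386*1/1170082 = -2206193/585041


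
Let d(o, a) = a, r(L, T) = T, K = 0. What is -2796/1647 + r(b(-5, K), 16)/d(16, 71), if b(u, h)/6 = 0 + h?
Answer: -57388/38979 ≈ -1.4723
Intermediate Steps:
b(u, h) = 6*h (b(u, h) = 6*(0 + h) = 6*h)
-2796/1647 + r(b(-5, K), 16)/d(16, 71) = -2796/1647 + 16/71 = -2796*1/1647 + 16*(1/71) = -932/549 + 16/71 = -57388/38979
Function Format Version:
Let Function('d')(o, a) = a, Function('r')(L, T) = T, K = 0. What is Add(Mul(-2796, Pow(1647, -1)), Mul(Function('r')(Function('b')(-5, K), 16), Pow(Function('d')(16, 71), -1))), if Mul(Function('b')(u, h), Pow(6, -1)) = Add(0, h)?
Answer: Rational(-57388, 38979) ≈ -1.4723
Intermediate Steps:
Function('b')(u, h) = Mul(6, h) (Function('b')(u, h) = Mul(6, Add(0, h)) = Mul(6, h))
Add(Mul(-2796, Pow(1647, -1)), Mul(Function('r')(Function('b')(-5, K), 16), Pow(Function('d')(16, 71), -1))) = Add(Mul(-2796, Pow(1647, -1)), Mul(16, Pow(71, -1))) = Add(Mul(-2796, Rational(1, 1647)), Mul(16, Rational(1, 71))) = Add(Rational(-932, 549), Rational(16, 71)) = Rational(-57388, 38979)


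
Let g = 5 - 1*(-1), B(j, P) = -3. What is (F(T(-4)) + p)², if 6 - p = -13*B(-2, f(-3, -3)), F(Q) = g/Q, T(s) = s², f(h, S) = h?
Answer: 68121/64 ≈ 1064.4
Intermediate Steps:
g = 6 (g = 5 + 1 = 6)
F(Q) = 6/Q
p = -33 (p = 6 - (-13)*(-3) = 6 - 1*39 = 6 - 39 = -33)
(F(T(-4)) + p)² = (6/((-4)²) - 33)² = (6/16 - 33)² = (6*(1/16) - 33)² = (3/8 - 33)² = (-261/8)² = 68121/64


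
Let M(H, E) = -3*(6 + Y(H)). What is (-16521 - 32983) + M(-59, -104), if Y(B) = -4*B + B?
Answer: -50053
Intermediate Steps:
Y(B) = -3*B
M(H, E) = -18 + 9*H (M(H, E) = -3*(6 - 3*H) = -18 + 9*H)
(-16521 - 32983) + M(-59, -104) = (-16521 - 32983) + (-18 + 9*(-59)) = -49504 + (-18 - 531) = -49504 - 549 = -50053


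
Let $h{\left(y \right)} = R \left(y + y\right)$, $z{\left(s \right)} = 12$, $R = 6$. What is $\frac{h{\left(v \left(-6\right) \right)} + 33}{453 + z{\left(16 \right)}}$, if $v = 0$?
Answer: $\frac{11}{155} \approx 0.070968$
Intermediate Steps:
$h{\left(y \right)} = 12 y$ ($h{\left(y \right)} = 6 \left(y + y\right) = 6 \cdot 2 y = 12 y$)
$\frac{h{\left(v \left(-6\right) \right)} + 33}{453 + z{\left(16 \right)}} = \frac{12 \cdot 0 \left(-6\right) + 33}{453 + 12} = \frac{12 \cdot 0 + 33}{465} = \left(0 + 33\right) \frac{1}{465} = 33 \cdot \frac{1}{465} = \frac{11}{155}$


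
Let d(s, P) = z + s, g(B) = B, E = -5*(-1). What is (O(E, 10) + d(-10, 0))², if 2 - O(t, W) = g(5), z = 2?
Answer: 121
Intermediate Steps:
E = 5
d(s, P) = 2 + s
O(t, W) = -3 (O(t, W) = 2 - 1*5 = 2 - 5 = -3)
(O(E, 10) + d(-10, 0))² = (-3 + (2 - 10))² = (-3 - 8)² = (-11)² = 121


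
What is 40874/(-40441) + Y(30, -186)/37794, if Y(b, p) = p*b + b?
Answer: -294873251/254737859 ≈ -1.1576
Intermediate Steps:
Y(b, p) = b + b*p (Y(b, p) = b*p + b = b + b*p)
40874/(-40441) + Y(30, -186)/37794 = 40874/(-40441) + (30*(1 - 186))/37794 = 40874*(-1/40441) + (30*(-185))*(1/37794) = -40874/40441 - 5550*1/37794 = -40874/40441 - 925/6299 = -294873251/254737859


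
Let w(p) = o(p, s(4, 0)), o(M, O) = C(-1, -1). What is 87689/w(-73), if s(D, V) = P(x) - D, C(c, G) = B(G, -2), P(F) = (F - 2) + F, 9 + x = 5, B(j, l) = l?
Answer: -87689/2 ≈ -43845.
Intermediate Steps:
x = -4 (x = -9 + 5 = -4)
P(F) = -2 + 2*F (P(F) = (-2 + F) + F = -2 + 2*F)
C(c, G) = -2
s(D, V) = -10 - D (s(D, V) = (-2 + 2*(-4)) - D = (-2 - 8) - D = -10 - D)
o(M, O) = -2
w(p) = -2
87689/w(-73) = 87689/(-2) = 87689*(-½) = -87689/2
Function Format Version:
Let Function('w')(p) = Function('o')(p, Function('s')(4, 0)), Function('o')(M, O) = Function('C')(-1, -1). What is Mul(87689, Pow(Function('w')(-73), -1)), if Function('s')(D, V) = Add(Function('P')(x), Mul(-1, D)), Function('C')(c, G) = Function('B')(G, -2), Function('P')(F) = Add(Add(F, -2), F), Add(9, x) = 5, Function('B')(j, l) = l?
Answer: Rational(-87689, 2) ≈ -43845.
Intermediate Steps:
x = -4 (x = Add(-9, 5) = -4)
Function('P')(F) = Add(-2, Mul(2, F)) (Function('P')(F) = Add(Add(-2, F), F) = Add(-2, Mul(2, F)))
Function('C')(c, G) = -2
Function('s')(D, V) = Add(-10, Mul(-1, D)) (Function('s')(D, V) = Add(Add(-2, Mul(2, -4)), Mul(-1, D)) = Add(Add(-2, -8), Mul(-1, D)) = Add(-10, Mul(-1, D)))
Function('o')(M, O) = -2
Function('w')(p) = -2
Mul(87689, Pow(Function('w')(-73), -1)) = Mul(87689, Pow(-2, -1)) = Mul(87689, Rational(-1, 2)) = Rational(-87689, 2)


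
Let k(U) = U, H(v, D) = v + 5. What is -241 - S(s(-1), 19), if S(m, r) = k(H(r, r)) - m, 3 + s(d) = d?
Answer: -269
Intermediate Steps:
H(v, D) = 5 + v
s(d) = -3 + d
S(m, r) = 5 + r - m (S(m, r) = (5 + r) - m = 5 + r - m)
-241 - S(s(-1), 19) = -241 - (5 + 19 - (-3 - 1)) = -241 - (5 + 19 - 1*(-4)) = -241 - (5 + 19 + 4) = -241 - 1*28 = -241 - 28 = -269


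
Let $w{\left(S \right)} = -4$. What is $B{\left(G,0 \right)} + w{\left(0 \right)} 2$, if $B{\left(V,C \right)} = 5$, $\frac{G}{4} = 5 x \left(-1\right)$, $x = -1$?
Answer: $-3$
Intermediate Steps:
$G = 20$ ($G = 4 \cdot 5 \left(-1\right) \left(-1\right) = 4 \left(\left(-5\right) \left(-1\right)\right) = 4 \cdot 5 = 20$)
$B{\left(G,0 \right)} + w{\left(0 \right)} 2 = 5 - 8 = -3$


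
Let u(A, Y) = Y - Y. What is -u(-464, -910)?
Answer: 0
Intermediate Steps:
u(A, Y) = 0
-u(-464, -910) = -1*0 = 0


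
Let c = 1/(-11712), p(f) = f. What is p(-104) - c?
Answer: -1218047/11712 ≈ -104.00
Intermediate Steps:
c = -1/11712 ≈ -8.5382e-5
p(-104) - c = -104 - 1*(-1/11712) = -104 + 1/11712 = -1218047/11712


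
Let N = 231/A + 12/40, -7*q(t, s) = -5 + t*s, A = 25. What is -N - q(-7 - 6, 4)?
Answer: -6189/350 ≈ -17.683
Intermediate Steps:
q(t, s) = 5/7 - s*t/7 (q(t, s) = -(-5 + t*s)/7 = -(-5 + s*t)/7 = 5/7 - s*t/7)
N = 477/50 (N = 231/25 + 12/40 = 231*(1/25) + 12*(1/40) = 231/25 + 3/10 = 477/50 ≈ 9.5400)
-N - q(-7 - 6, 4) = -1*477/50 - (5/7 - ⅐*4*(-7 - 6)) = -477/50 - (5/7 - ⅐*4*(-13)) = -477/50 - (5/7 + 52/7) = -477/50 - 1*57/7 = -477/50 - 57/7 = -6189/350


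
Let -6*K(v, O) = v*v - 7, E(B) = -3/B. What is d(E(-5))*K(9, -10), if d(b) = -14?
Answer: 518/3 ≈ 172.67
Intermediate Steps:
K(v, O) = 7/6 - v**2/6 (K(v, O) = -(v*v - 7)/6 = -(v**2 - 7)/6 = -(-7 + v**2)/6 = 7/6 - v**2/6)
d(E(-5))*K(9, -10) = -14*(7/6 - 1/6*9**2) = -14*(7/6 - 1/6*81) = -14*(7/6 - 27/2) = -14*(-37/3) = 518/3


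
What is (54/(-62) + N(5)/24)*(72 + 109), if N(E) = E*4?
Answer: -1267/186 ≈ -6.8118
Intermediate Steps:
N(E) = 4*E
(54/(-62) + N(5)/24)*(72 + 109) = (54/(-62) + (4*5)/24)*(72 + 109) = (54*(-1/62) + 20*(1/24))*181 = (-27/31 + 5/6)*181 = -7/186*181 = -1267/186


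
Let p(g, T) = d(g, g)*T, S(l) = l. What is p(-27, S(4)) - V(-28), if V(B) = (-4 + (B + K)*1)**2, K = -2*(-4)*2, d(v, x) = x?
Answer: -364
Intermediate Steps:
K = 16 (K = 8*2 = 16)
p(g, T) = T*g (p(g, T) = g*T = T*g)
V(B) = (12 + B)**2 (V(B) = (-4 + (B + 16)*1)**2 = (-4 + (16 + B)*1)**2 = (-4 + (16 + B))**2 = (12 + B)**2)
p(-27, S(4)) - V(-28) = 4*(-27) - (12 - 28)**2 = -108 - 1*(-16)**2 = -108 - 1*256 = -108 - 256 = -364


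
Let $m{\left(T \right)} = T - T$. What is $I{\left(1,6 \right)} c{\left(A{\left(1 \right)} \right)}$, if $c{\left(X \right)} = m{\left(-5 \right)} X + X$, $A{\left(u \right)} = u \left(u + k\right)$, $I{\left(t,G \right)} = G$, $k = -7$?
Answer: $-36$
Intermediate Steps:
$m{\left(T \right)} = 0$
$A{\left(u \right)} = u \left(-7 + u\right)$ ($A{\left(u \right)} = u \left(u - 7\right) = u \left(-7 + u\right)$)
$c{\left(X \right)} = X$ ($c{\left(X \right)} = 0 X + X = 0 + X = X$)
$I{\left(1,6 \right)} c{\left(A{\left(1 \right)} \right)} = 6 \cdot 1 \left(-7 + 1\right) = 6 \cdot 1 \left(-6\right) = 6 \left(-6\right) = -36$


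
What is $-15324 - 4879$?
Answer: $-20203$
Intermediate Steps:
$-15324 - 4879 = -20203$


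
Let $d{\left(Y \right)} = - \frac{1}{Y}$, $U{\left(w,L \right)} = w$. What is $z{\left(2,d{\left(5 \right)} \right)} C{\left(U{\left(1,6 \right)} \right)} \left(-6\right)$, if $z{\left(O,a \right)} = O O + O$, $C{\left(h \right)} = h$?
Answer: $-36$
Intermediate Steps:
$z{\left(O,a \right)} = O + O^{2}$ ($z{\left(O,a \right)} = O^{2} + O = O + O^{2}$)
$z{\left(2,d{\left(5 \right)} \right)} C{\left(U{\left(1,6 \right)} \right)} \left(-6\right) = 2 \left(1 + 2\right) 1 \left(-6\right) = 2 \cdot 3 \cdot 1 \left(-6\right) = 6 \cdot 1 \left(-6\right) = 6 \left(-6\right) = -36$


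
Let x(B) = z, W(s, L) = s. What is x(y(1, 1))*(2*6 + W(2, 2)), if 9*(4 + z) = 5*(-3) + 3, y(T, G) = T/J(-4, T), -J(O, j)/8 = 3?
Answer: -224/3 ≈ -74.667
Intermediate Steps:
J(O, j) = -24 (J(O, j) = -8*3 = -24)
y(T, G) = -T/24 (y(T, G) = T/(-24) = T*(-1/24) = -T/24)
z = -16/3 (z = -4 + (5*(-3) + 3)/9 = -4 + (-15 + 3)/9 = -4 + (1/9)*(-12) = -4 - 4/3 = -16/3 ≈ -5.3333)
x(B) = -16/3
x(y(1, 1))*(2*6 + W(2, 2)) = -16*(2*6 + 2)/3 = -16*(12 + 2)/3 = -16/3*14 = -224/3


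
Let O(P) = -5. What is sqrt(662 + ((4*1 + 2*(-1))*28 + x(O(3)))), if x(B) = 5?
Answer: sqrt(723) ≈ 26.889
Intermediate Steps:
sqrt(662 + ((4*1 + 2*(-1))*28 + x(O(3)))) = sqrt(662 + ((4*1 + 2*(-1))*28 + 5)) = sqrt(662 + ((4 - 2)*28 + 5)) = sqrt(662 + (2*28 + 5)) = sqrt(662 + (56 + 5)) = sqrt(662 + 61) = sqrt(723)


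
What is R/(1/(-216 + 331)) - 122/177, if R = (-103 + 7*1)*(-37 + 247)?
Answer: -410356922/177 ≈ -2.3184e+6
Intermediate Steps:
R = -20160 (R = (-103 + 7)*210 = -96*210 = -20160)
R/(1/(-216 + 331)) - 122/177 = -20160/(1/(-216 + 331)) - 122/177 = -20160/(1/115) - 122*1/177 = -20160/1/115 - 122/177 = -20160*115 - 122/177 = -2318400 - 122/177 = -410356922/177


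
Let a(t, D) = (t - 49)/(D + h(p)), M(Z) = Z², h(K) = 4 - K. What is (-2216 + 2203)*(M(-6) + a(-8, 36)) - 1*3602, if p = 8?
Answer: -129499/32 ≈ -4046.8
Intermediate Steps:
a(t, D) = (-49 + t)/(-4 + D) (a(t, D) = (t - 49)/(D + (4 - 1*8)) = (-49 + t)/(D + (4 - 8)) = (-49 + t)/(D - 4) = (-49 + t)/(-4 + D))
(-2216 + 2203)*(M(-6) + a(-8, 36)) - 1*3602 = (-2216 + 2203)*((-6)² + (-49 - 8)/(-4 + 36)) - 1*3602 = -13*(36 - 57/32) - 3602 = -13*1095/32 - 3602 = -14235/32 - 3602 = -129499/32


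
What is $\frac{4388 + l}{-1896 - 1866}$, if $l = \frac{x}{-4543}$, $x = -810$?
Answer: $- \frac{9967747}{8545383} \approx -1.1664$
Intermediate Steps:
$l = \frac{810}{4543}$ ($l = - \frac{810}{-4543} = \left(-810\right) \left(- \frac{1}{4543}\right) = \frac{810}{4543} \approx 0.1783$)
$\frac{4388 + l}{-1896 - 1866} = \frac{4388 + \frac{810}{4543}}{-1896 - 1866} = \frac{19935494}{4543 \left(-3762\right)} = \frac{19935494}{4543} \left(- \frac{1}{3762}\right) = - \frac{9967747}{8545383}$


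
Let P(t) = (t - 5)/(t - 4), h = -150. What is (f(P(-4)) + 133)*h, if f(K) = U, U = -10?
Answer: -18450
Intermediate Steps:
P(t) = (-5 + t)/(-4 + t)
f(K) = -10
(f(P(-4)) + 133)*h = (-10 + 133)*(-150) = 123*(-150) = -18450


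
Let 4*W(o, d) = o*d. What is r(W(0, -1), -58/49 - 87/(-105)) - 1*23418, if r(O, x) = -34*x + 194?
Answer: -5686922/245 ≈ -23212.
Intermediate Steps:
W(o, d) = d*o/4 (W(o, d) = (o*d)/4 = (d*o)/4 = d*o/4)
r(O, x) = 194 - 34*x
r(W(0, -1), -58/49 - 87/(-105)) - 1*23418 = (194 - 34*(-58/49 - 87/(-105))) - 1*23418 = (194 - 34*(-58*1/49 - 87*(-1/105))) - 23418 = (194 - 34*(-58/49 + 29/35)) - 23418 = (194 - 34*(-87/245)) - 23418 = (194 + 2958/245) - 23418 = 50488/245 - 23418 = -5686922/245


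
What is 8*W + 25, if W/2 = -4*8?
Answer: -487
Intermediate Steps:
W = -64 (W = 2*(-4*8) = 2*(-32) = -64)
8*W + 25 = 8*(-64) + 25 = -512 + 25 = -487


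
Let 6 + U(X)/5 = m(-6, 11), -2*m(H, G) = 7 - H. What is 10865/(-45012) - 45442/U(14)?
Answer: 4089512483/5626500 ≈ 726.83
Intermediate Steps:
m(H, G) = -7/2 + H/2 (m(H, G) = -(7 - H)/2 = -7/2 + H/2)
U(X) = -125/2 (U(X) = -30 + 5*(-7/2 + (½)*(-6)) = -30 + 5*(-7/2 - 3) = -30 + 5*(-13/2) = -30 - 65/2 = -125/2)
10865/(-45012) - 45442/U(14) = 10865/(-45012) - 45442/(-125/2) = 10865*(-1/45012) - 45442*(-2/125) = -10865/45012 + 90884/125 = 4089512483/5626500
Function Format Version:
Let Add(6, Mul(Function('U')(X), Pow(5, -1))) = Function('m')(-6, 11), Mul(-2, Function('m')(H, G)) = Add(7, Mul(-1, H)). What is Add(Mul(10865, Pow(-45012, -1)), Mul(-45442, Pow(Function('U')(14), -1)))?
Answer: Rational(4089512483, 5626500) ≈ 726.83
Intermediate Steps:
Function('m')(H, G) = Add(Rational(-7, 2), Mul(Rational(1, 2), H)) (Function('m')(H, G) = Mul(Rational(-1, 2), Add(7, Mul(-1, H))) = Add(Rational(-7, 2), Mul(Rational(1, 2), H)))
Function('U')(X) = Rational(-125, 2) (Function('U')(X) = Add(-30, Mul(5, Add(Rational(-7, 2), Mul(Rational(1, 2), -6)))) = Add(-30, Mul(5, Add(Rational(-7, 2), -3))) = Add(-30, Mul(5, Rational(-13, 2))) = Add(-30, Rational(-65, 2)) = Rational(-125, 2))
Add(Mul(10865, Pow(-45012, -1)), Mul(-45442, Pow(Function('U')(14), -1))) = Add(Mul(10865, Pow(-45012, -1)), Mul(-45442, Pow(Rational(-125, 2), -1))) = Add(Mul(10865, Rational(-1, 45012)), Mul(-45442, Rational(-2, 125))) = Add(Rational(-10865, 45012), Rational(90884, 125)) = Rational(4089512483, 5626500)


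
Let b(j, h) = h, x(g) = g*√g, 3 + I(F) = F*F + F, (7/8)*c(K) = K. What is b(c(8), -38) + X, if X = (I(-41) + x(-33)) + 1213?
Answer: 2812 - 33*I*√33 ≈ 2812.0 - 189.57*I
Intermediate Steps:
c(K) = 8*K/7
I(F) = -3 + F + F² (I(F) = -3 + (F*F + F) = -3 + (F² + F) = -3 + (F + F²) = -3 + F + F²)
x(g) = g^(3/2)
X = 2850 - 33*I*√33 (X = ((-3 - 41 + (-41)²) + (-33)^(3/2)) + 1213 = ((-3 - 41 + 1681) - 33*I*√33) + 1213 = (1637 - 33*I*√33) + 1213 = 2850 - 33*I*√33 ≈ 2850.0 - 189.57*I)
b(c(8), -38) + X = -38 + (2850 - 33*I*√33) = 2812 - 33*I*√33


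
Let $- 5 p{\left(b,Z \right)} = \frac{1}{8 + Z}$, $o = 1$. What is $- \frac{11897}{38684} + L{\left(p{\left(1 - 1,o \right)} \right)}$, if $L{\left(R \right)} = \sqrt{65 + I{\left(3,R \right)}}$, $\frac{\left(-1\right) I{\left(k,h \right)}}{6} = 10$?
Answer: $- \frac{11897}{38684} + \sqrt{5} \approx 1.9285$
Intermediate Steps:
$I{\left(k,h \right)} = -60$ ($I{\left(k,h \right)} = \left(-6\right) 10 = -60$)
$p{\left(b,Z \right)} = - \frac{1}{5 \left(8 + Z\right)}$
$L{\left(R \right)} = \sqrt{5}$ ($L{\left(R \right)} = \sqrt{65 - 60} = \sqrt{5}$)
$- \frac{11897}{38684} + L{\left(p{\left(1 - 1,o \right)} \right)} = - \frac{11897}{38684} + \sqrt{5}$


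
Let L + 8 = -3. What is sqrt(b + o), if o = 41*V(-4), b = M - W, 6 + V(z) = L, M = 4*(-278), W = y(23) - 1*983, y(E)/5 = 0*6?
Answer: I*sqrt(826) ≈ 28.74*I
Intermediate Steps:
y(E) = 0 (y(E) = 5*(0*6) = 5*0 = 0)
L = -11 (L = -8 - 3 = -11)
W = -983 (W = 0 - 1*983 = 0 - 983 = -983)
M = -1112
V(z) = -17 (V(z) = -6 - 11 = -17)
b = -129 (b = -1112 - 1*(-983) = -1112 + 983 = -129)
o = -697 (o = 41*(-17) = -697)
sqrt(b + o) = sqrt(-129 - 697) = sqrt(-826) = I*sqrt(826)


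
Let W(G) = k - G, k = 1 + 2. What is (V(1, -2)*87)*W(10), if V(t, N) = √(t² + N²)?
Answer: -609*√5 ≈ -1361.8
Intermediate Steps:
V(t, N) = √(N² + t²)
k = 3
W(G) = 3 - G
(V(1, -2)*87)*W(10) = (√((-2)² + 1²)*87)*(3 - 1*10) = (√(4 + 1)*87)*(3 - 10) = (√5*87)*(-7) = (87*√5)*(-7) = -609*√5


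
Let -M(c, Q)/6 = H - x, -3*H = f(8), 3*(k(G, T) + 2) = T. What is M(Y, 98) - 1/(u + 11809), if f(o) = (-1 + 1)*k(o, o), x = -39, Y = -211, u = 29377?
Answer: -9637525/41186 ≈ -234.00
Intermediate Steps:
k(G, T) = -2 + T/3
f(o) = 0 (f(o) = (-1 + 1)*(-2 + o/3) = 0*(-2 + o/3) = 0)
H = 0 (H = -1/3*0 = 0)
M(c, Q) = -234 (M(c, Q) = -6*(0 - 1*(-39)) = -6*(0 + 39) = -6*39 = -234)
M(Y, 98) - 1/(u + 11809) = -234 - 1/(29377 + 11809) = -234 - 1/41186 = -9637525/41186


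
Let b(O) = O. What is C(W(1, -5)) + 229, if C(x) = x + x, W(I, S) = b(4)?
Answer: 237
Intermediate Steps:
W(I, S) = 4
C(x) = 2*x
C(W(1, -5)) + 229 = 2*4 + 229 = 8 + 229 = 237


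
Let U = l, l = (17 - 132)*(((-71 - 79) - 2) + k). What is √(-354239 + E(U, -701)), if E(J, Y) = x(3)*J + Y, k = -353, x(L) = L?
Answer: I*√180715 ≈ 425.11*I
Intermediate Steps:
l = 58075 (l = (17 - 132)*(((-71 - 79) - 2) - 353) = -115*((-150 - 2) - 353) = -115*(-152 - 353) = -115*(-505) = 58075)
U = 58075
E(J, Y) = Y + 3*J (E(J, Y) = 3*J + Y = Y + 3*J)
√(-354239 + E(U, -701)) = √(-354239 + (-701 + 3*58075)) = √(-354239 + (-701 + 174225)) = √(-354239 + 173524) = √(-180715) = I*√180715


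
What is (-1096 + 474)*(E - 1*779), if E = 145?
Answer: 394348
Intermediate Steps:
(-1096 + 474)*(E - 1*779) = (-1096 + 474)*(145 - 1*779) = -622*(145 - 779) = -622*(-634) = 394348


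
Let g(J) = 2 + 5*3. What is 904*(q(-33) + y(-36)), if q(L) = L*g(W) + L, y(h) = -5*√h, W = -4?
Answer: -536976 - 27120*I ≈ -5.3698e+5 - 27120.0*I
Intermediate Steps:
g(J) = 17 (g(J) = 2 + 15 = 17)
q(L) = 18*L (q(L) = L*17 + L = 17*L + L = 18*L)
904*(q(-33) + y(-36)) = 904*(18*(-33) - 30*I) = 904*(-594 - 30*I) = -536976 - 27120*I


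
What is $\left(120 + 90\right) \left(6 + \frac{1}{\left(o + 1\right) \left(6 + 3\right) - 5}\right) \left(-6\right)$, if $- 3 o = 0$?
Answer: $-7875$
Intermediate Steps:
$o = 0$ ($o = \left(- \frac{1}{3}\right) 0 = 0$)
$\left(120 + 90\right) \left(6 + \frac{1}{\left(o + 1\right) \left(6 + 3\right) - 5}\right) \left(-6\right) = \left(120 + 90\right) \left(6 + \frac{1}{\left(0 + 1\right) \left(6 + 3\right) - 5}\right) \left(-6\right) = 210 \left(6 + \frac{1}{1 \cdot 9 - 5}\right) \left(-6\right) = 210 \left(6 + \frac{1}{9 - 5}\right) \left(-6\right) = 210 \left(6 + \frac{1}{4}\right) \left(-6\right) = 210 \cdot \frac{25}{4} \left(-6\right) = 210 \left(- \frac{75}{2}\right) = -7875$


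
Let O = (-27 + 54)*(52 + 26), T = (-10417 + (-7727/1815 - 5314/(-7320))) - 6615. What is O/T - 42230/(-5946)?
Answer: 52175418976195/7476456212301 ≈ 6.9786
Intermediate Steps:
T = -2514785137/147620 (T = (-10417 + (-7727*1/1815 - 5314*(-1/7320))) - 6615 = (-10417 + (-7727/1815 + 2657/3660)) - 6615 = (-10417 - 521297/147620) - 6615 = -1538278837/147620 - 6615 = -2514785137/147620 ≈ -17036.)
O = 2106 (O = 27*78 = 2106)
O/T - 42230/(-5946) = 2106/(-2514785137/147620) - 42230/(-5946) = 2106*(-147620/2514785137) - 42230*(-1/5946) = -310887720/2514785137 + 21115/2973 = 52175418976195/7476456212301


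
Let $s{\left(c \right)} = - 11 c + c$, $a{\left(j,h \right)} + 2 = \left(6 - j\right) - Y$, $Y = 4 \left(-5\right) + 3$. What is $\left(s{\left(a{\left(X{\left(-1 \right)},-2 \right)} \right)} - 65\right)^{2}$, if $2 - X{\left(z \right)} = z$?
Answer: $60025$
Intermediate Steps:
$X{\left(z \right)} = 2 - z$
$Y = -17$ ($Y = -20 + 3 = -17$)
$a{\left(j,h \right)} = 21 - j$ ($a{\left(j,h \right)} = -2 - \left(-23 + j\right) = 21 - j$)
$s{\left(c \right)} = - 10 c$
$\left(s{\left(a{\left(X{\left(-1 \right)},-2 \right)} \right)} - 65\right)^{2} = \left(- 10 \left(21 - \left(2 - -1\right)\right) - 65\right)^{2} = \left(- 10 \left(21 - \left(2 + 1\right)\right) - 65\right)^{2} = \left(- 10 \left(21 - 3\right) - 65\right)^{2} = \left(\left(-10\right) 18 - 65\right)^{2} = \left(-180 - 65\right)^{2} = \left(-245\right)^{2} = 60025$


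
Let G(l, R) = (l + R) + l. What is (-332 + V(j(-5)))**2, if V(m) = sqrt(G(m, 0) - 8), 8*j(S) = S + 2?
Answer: (664 - I*sqrt(35))**2/4 ≈ 1.1022e+5 - 1964.1*I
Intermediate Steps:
j(S) = 1/4 + S/8 (j(S) = (S + 2)/8 = (2 + S)/8 = 1/4 + S/8)
G(l, R) = R + 2*l (G(l, R) = (R + l) + l = R + 2*l)
V(m) = sqrt(-8 + 2*m) (V(m) = sqrt((0 + 2*m) - 8) = sqrt(2*m - 8) = sqrt(-8 + 2*m))
(-332 + V(j(-5)))**2 = (-332 + sqrt(-8 + 2*(1/4 + (1/8)*(-5))))**2 = (-332 + sqrt(-8 + 2*(1/4 - 5/8)))**2 = (-332 + sqrt(-8 + 2*(-3/8)))**2 = (-332 + sqrt(-8 - 3/4))**2 = (-332 + sqrt(-35/4))**2 = (-332 + I*sqrt(35)/2)**2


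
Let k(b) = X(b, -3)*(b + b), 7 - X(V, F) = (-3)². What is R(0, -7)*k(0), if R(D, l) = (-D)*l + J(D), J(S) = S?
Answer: 0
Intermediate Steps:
R(D, l) = D - D*l (R(D, l) = (-D)*l + D = -D*l + D = D - D*l)
X(V, F) = -2 (X(V, F) = 7 - 1*(-3)² = 7 - 1*9 = 7 - 9 = -2)
k(b) = -4*b (k(b) = -2*(b + b) = -4*b)
R(0, -7)*k(0) = (0*(1 - 1*(-7)))*(-4*0) = (0*(1 + 7))*0 = (0*8)*0 = 0*0 = 0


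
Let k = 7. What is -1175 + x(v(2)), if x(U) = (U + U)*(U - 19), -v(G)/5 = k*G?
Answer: 11285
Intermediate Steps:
v(G) = -35*G
x(U) = 2*U*(-19 + U) (x(U) = (2*U)*(-19 + U) = 2*U*(-19 + U))
-1175 + x(v(2)) = -1175 + 2*(-35*2)*(-19 - 35*2) = -1175 + 2*(-70)*(-19 - 70) = -1175 + 2*(-70)*(-89) = -1175 + 12460 = 11285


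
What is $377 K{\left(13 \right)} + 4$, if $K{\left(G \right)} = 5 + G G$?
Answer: $65602$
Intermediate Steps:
$K{\left(G \right)} = 5 + G^{2}$
$377 K{\left(13 \right)} + 4 = 377 \left(5 + 13^{2}\right) + 4 = 377 \left(5 + 169\right) + 4 = 377 \cdot 174 + 4 = 65598 + 4 = 65602$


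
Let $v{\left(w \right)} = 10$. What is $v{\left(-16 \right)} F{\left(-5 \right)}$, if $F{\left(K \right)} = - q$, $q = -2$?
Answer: $20$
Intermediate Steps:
$F{\left(K \right)} = 2$ ($F{\left(K \right)} = \left(-1\right) \left(-2\right) = 2$)
$v{\left(-16 \right)} F{\left(-5 \right)} = 10 \cdot 2 = 20$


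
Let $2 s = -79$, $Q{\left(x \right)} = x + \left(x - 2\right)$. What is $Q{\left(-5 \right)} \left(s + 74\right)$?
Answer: $-414$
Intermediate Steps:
$Q{\left(x \right)} = -2 + 2 x$ ($Q{\left(x \right)} = x + \left(-2 + x\right) = -2 + 2 x$)
$s = - \frac{79}{2}$ ($s = \frac{1}{2} \left(-79\right) = - \frac{79}{2} \approx -39.5$)
$Q{\left(-5 \right)} \left(s + 74\right) = \left(-2 + 2 \left(-5\right)\right) \left(- \frac{79}{2} + 74\right) = \left(-2 - 10\right) \frac{69}{2} = \left(-12\right) \frac{69}{2} = -414$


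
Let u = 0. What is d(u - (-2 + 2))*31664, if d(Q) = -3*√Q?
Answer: 0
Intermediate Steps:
d(u - (-2 + 2))*31664 = -3*√(0 - (-2 + 2))*31664 = -3*√(0 - 1*0)*31664 = -3*√(0 + 0)*31664 = -3*√0*31664 = -3*0*31664 = 0*31664 = 0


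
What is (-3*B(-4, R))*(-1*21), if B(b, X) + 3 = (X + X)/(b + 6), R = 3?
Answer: 0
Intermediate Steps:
B(b, X) = -3 + 2*X/(6 + b) (B(b, X) = -3 + (X + X)/(b + 6) = -3 + (2*X)/(6 + b) = -3 + 2*X/(6 + b))
(-3*B(-4, R))*(-1*21) = (-3*(-18 - 3*(-4) + 2*3)/(6 - 4))*(-1*21) = -3*(-18 + 12 + 6)/2*(-21) = -3*0/2*(-21) = -3*0*(-21) = 0*(-21) = 0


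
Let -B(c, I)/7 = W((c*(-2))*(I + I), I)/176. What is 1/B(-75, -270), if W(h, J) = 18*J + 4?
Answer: 22/4249 ≈ 0.0051777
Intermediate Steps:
W(h, J) = 4 + 18*J
B(c, I) = -7/44 - 63*I/88 (B(c, I) = -7*(4 + 18*I)/176 = -7*(1/44 + 9*I/88) = -7/44 - 63*I/88)
1/B(-75, -270) = 1/(-7/44 - 63/88*(-270)) = 1/(-7/44 + 8505/44) = 1/(4249/22) = 22/4249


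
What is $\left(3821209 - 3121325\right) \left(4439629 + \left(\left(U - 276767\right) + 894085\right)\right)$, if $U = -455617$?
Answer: $3220397245720$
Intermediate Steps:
$\left(3821209 - 3121325\right) \left(4439629 + \left(\left(U - 276767\right) + 894085\right)\right) = \left(3821209 - 3121325\right) \left(4439629 + \left(\left(-455617 - 276767\right) + 894085\right)\right) = 699884 \left(4439629 + \left(\left(-455617 - 276767\right) + 894085\right)\right) = 699884 \left(4439629 + \left(-732384 + 894085\right)\right) = 699884 \left(4439629 + 161701\right) = 699884 \cdot 4601330 = 3220397245720$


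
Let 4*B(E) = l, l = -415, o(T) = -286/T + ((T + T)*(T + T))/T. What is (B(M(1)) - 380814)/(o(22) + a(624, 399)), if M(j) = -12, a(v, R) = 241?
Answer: -1523671/1264 ≈ -1205.4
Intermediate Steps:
o(T) = -286/T + 4*T (o(T) = -286/T + ((2*T)*(2*T))/T = -286/T + (4*T**2)/T = -286/T + 4*T)
B(E) = -415/4 (B(E) = (1/4)*(-415) = -415/4)
(B(M(1)) - 380814)/(o(22) + a(624, 399)) = (-415/4 - 380814)/((-286/22 + 4*22) + 241) = -1523671/(4*((-286*1/22 + 88) + 241)) = -1523671/(4*((-13 + 88) + 241)) = -1523671/(4*(75 + 241)) = -1523671/4/316 = -1523671/4*1/316 = -1523671/1264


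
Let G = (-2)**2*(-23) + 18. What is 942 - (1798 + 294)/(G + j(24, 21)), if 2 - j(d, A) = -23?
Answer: 48250/49 ≈ 984.69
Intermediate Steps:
j(d, A) = 25 (j(d, A) = 2 - 1*(-23) = 2 + 23 = 25)
G = -74 (G = 4*(-23) + 18 = -92 + 18 = -74)
942 - (1798 + 294)/(G + j(24, 21)) = 942 - (1798 + 294)/(-74 + 25) = 942 - 2092/(-49) = 942 - 2092*(-1)/49 = 942 - 1*(-2092/49) = 942 + 2092/49 = 48250/49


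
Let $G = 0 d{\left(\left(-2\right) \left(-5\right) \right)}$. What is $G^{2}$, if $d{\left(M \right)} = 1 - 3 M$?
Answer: $0$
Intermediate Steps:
$G = 0$ ($G = 0 \left(1 - 3 \left(\left(-2\right) \left(-5\right)\right)\right) = 0 \left(1 - 30\right) = 0 \left(-29\right) = 0$)
$G^{2} = 0^{2} = 0$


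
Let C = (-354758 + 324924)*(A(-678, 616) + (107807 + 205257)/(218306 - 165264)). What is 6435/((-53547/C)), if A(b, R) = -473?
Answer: -5543709576510/3310303 ≈ -1.6747e+6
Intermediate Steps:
C = 369580638434/26521 (C = (-354758 + 324924)*(-473 + (107807 + 205257)/(218306 - 165264)) = -29834*(-473 + 313064/53042) = -29834*(-473 + 313064*(1/53042)) = -29834*(-473 + 156532/26521) = -29834*(-12387901/26521) = 369580638434/26521 ≈ 1.3935e+7)
6435/((-53547/C)) = 6435/((-53547/369580638434/26521)) = 6435/((-53547*26521/369580638434)) = 6435/(-1420119987/369580638434) = 6435*(-369580638434/1420119987) = -5543709576510/3310303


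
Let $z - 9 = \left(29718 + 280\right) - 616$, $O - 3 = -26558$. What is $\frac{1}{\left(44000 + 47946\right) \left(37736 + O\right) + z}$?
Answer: $\frac{1}{1028077617} \approx 9.7269 \cdot 10^{-10}$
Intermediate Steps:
$O = -26555$ ($O = 3 - 26558 = -26555$)
$z = 29391$ ($z = 9 + \left(\left(29718 + 280\right) - 616\right) = 9 + \left(29998 - 616\right) = 9 + 29382 = 29391$)
$\frac{1}{\left(44000 + 47946\right) \left(37736 + O\right) + z} = \frac{1}{\left(44000 + 47946\right) \left(37736 - 26555\right) + 29391} = \frac{1}{91946 \cdot 11181 + 29391} = \frac{1}{1028048226 + 29391} = \frac{1}{1028077617}$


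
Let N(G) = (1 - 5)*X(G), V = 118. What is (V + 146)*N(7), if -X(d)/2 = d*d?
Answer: 103488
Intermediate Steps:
X(d) = -2*d² (X(d) = -2*d*d = -2*d²)
N(G) = 8*G² (N(G) = (1 - 5)*(-2*G²) = -(-8)*G² = 8*G²)
(V + 146)*N(7) = (118 + 146)*(8*7²) = 264*(8*49) = 264*392 = 103488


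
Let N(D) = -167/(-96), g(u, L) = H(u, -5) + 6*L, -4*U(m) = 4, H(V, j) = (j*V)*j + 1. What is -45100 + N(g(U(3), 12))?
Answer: -4329433/96 ≈ -45098.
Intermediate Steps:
H(V, j) = 1 + V*j² (H(V, j) = (V*j)*j + 1 = V*j² + 1 = 1 + V*j²)
U(m) = -1 (U(m) = -¼*4 = -1)
g(u, L) = 1 + 6*L + 25*u (g(u, L) = (1 + u*(-5)²) + 6*L = (1 + u*25) + 6*L = (1 + 25*u) + 6*L = 1 + 6*L + 25*u)
N(D) = 167/96 (N(D) = -167*(-1/96) = 167/96)
-45100 + N(g(U(3), 12)) = -45100 + 167/96 = -4329433/96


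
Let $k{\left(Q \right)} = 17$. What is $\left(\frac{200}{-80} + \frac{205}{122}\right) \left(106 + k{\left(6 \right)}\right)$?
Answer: $- \frac{6150}{61} \approx -100.82$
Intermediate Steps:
$\left(\frac{200}{-80} + \frac{205}{122}\right) \left(106 + k{\left(6 \right)}\right) = \left(\frac{200}{-80} + \frac{205}{122}\right) \left(106 + 17\right) = \left(200 \left(- \frac{1}{80}\right) + 205 \cdot \frac{1}{122}\right) 123 = \left(- \frac{5}{2} + \frac{205}{122}\right) 123 = \left(- \frac{50}{61}\right) 123 = - \frac{6150}{61}$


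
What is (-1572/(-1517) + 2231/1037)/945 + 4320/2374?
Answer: 3217023234317/1764602396235 ≈ 1.8231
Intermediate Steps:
(-1572/(-1517) + 2231/1037)/945 + 4320/2374 = (-1572*(-1/1517) + 2231*(1/1037))*(1/945) + 4320*(1/2374) = (1572/1517 + 2231/1037)*(1/945) + 2160/1187 = (5014591/1573129)*(1/945) + 2160/1187 = 5014591/1486606905 + 2160/1187 = 3217023234317/1764602396235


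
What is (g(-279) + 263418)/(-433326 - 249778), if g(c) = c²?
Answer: -341259/683104 ≈ -0.49957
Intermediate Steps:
(g(-279) + 263418)/(-433326 - 249778) = ((-279)² + 263418)/(-433326 - 249778) = (77841 + 263418)/(-683104) = 341259*(-1/683104) = -341259/683104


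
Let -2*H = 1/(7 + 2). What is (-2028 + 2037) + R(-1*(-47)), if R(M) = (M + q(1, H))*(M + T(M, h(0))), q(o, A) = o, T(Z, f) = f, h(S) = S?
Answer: 2265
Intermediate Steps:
H = -1/18 (H = -1/(2*(7 + 2)) = -1/2/9 = -1/2*1/9 = -1/18 ≈ -0.055556)
R(M) = M*(1 + M) (R(M) = (M + 1)*(M + 0) = (1 + M)*M = M*(1 + M))
(-2028 + 2037) + R(-1*(-47)) = (-2028 + 2037) + (-1*(-47))*(1 - 1*(-47)) = 9 + 47*(1 + 47) = 9 + 47*48 = 9 + 2256 = 2265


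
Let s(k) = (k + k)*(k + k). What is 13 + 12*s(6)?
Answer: 1741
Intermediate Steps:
s(k) = 4*k² (s(k) = (2*k)*(2*k) = 4*k²)
13 + 12*s(6) = 13 + 12*(4*6²) = 13 + 12*(4*36) = 13 + 12*144 = 13 + 1728 = 1741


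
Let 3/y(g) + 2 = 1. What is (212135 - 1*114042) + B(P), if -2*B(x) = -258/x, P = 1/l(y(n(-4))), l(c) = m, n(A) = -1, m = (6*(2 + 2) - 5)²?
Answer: 144662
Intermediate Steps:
m = 361 (m = (6*4 - 5)² = (24 - 5)² = 19² = 361)
y(g) = -3 (y(g) = 3/(-2 + 1) = 3/(-1) = 3*(-1) = -3)
l(c) = 361
P = 1/361 ≈ 0.0027701
B(x) = 129/x (B(x) = -(-129)/x = 129/x)
(212135 - 1*114042) + B(P) = (212135 - 1*114042) + 129/(1/361) = (212135 - 114042) + 129*361 = 98093 + 46569 = 144662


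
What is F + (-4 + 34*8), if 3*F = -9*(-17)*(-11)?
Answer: -293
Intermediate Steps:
F = -561 (F = (-9*(-17)*(-11))/3 = (153*(-11))/3 = (1/3)*(-1683) = -561)
F + (-4 + 34*8) = -561 + (-4 + 34*8) = -561 + (-4 + 272) = -561 + 268 = -293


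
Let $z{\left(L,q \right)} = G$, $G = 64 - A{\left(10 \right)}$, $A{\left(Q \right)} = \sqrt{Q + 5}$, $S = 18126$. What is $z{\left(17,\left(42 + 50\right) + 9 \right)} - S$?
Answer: $-18062 - \sqrt{15} \approx -18066.0$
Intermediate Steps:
$A{\left(Q \right)} = \sqrt{5 + Q}$
$G = 64 - \sqrt{15}$ ($G = 64 - \sqrt{5 + 10} = 64 - \sqrt{15} \approx 60.127$)
$z{\left(L,q \right)} = 64 - \sqrt{15}$
$z{\left(17,\left(42 + 50\right) + 9 \right)} - S = \left(64 - \sqrt{15}\right) - 18126 = -18062 - \sqrt{15}$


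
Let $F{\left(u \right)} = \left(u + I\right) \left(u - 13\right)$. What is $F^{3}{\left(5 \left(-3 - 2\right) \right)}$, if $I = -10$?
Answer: $2352637000$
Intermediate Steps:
$F{\left(u \right)} = \left(-13 + u\right) \left(-10 + u\right)$ ($F{\left(u \right)} = \left(u - 10\right) \left(u - 13\right) = \left(-10 + u\right) \left(-13 + u\right) = \left(-13 + u\right) \left(-10 + u\right)$)
$F^{3}{\left(5 \left(-3 - 2\right) \right)} = \left(130 + \left(5 \left(-3 - 2\right)\right)^{2} - 23 \cdot 5 \left(-3 - 2\right)\right)^{3} = \left(130 + \left(5 \left(-5\right)\right)^{2} - 23 \cdot 5 \left(-5\right)\right)^{3} = \left(130 + \left(-25\right)^{2} - -575\right)^{3} = \left(130 + 625 + 575\right)^{3} = 1330^{3} = 2352637000$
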